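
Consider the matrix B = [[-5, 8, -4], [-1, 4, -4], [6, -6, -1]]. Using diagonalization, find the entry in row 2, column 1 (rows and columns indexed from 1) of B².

Characteristic polynomial: λ^3 + 2λ^2 - 11λ - 12 = (λ - 3)(λ + 1)(λ + 4), so the eigenvalues are -4, -1, 3.
λ=-1: eigenvector (1, 1, 1).
λ=-4: eigenvector (0, 1, 2).
λ=3: eigenvector (-1, -1, 0).
P = [[1, 0, -1], [1, 1, -1], [1, 2, 0]], D = diag(-1, -4, 3), P⁻¹ = [[2, -2, 1], [-1, 1, 0], [1, -2, 1]].
B² = P·diag(1, 16, 9)·P⁻¹ = [[-7, 16, -8], [-23, 32, -8], [-30, 30, 1]].
The requested entry is -23.

-23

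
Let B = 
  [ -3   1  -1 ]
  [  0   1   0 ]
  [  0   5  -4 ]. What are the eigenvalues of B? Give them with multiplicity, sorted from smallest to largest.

-4, -3, 1

Characteristic polynomial: p(μ) = μ^3 + 6μ^2 + 5μ - 12 = (μ - 1)(μ + 3)(μ + 4).
Roots (with multiplicity): -4, -3, 1.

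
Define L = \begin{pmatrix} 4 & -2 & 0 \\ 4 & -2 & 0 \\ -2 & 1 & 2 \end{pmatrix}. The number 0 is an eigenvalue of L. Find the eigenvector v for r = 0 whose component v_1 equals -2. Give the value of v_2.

L = [[4, -2, 0], [4, -2, 0], [-2, 1, 2]].
Solving (L)v = 0 gives the eigenspace spanned by (-2, -4, 0).
With v_1 = -2, v = (-2, -4, 0), so v_2 = -4.

-4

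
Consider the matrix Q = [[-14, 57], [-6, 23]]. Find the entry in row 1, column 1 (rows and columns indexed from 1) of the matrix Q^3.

-1034

Characteristic polynomial: μ^2 - 9μ + 20 = (μ - 5)(μ - 4), so the eigenvalues are 4, 5.
μ=5: eigenvector (3, 1).
μ=4: eigenvector (19, 6).
P = [[3, 19], [1, 6]], D = diag(5, 4), P⁻¹ = [[-6, 19], [1, -3]].
Q³ = P·diag(125, 64)·P⁻¹ = [[-1034, 3477], [-366, 1223]].
The requested entry is -1034.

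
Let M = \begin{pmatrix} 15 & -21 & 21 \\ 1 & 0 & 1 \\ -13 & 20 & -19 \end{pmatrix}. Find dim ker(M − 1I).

1

M − 1I = [[14, -21, 21], [1, -1, 1], [-13, 20, -20]].
This matrix has rank 2, so its null space has dimension 3 − 2 = 1.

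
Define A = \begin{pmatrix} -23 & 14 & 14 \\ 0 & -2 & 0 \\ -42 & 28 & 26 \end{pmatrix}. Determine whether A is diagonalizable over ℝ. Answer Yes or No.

Characteristic polynomial: p(μ) = μ^3 - μ^2 - 16μ - 20 = (μ - 5)(μ + 2)^2.
μ = -2 has algebraic multiplicity 2; rank(A + 2I) = 1, so geometric multiplicity = 2.
Every eigenvalue has geometric = algebraic multiplicity, so A is diagonalizable.

Yes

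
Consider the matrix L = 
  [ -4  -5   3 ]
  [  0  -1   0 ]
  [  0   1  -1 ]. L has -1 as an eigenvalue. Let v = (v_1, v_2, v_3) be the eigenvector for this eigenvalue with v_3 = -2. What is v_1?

-2

L + 1I = [[-3, -5, 3], [0, 0, 0], [0, 1, 0]].
Solving (L + 1I)v = 0 gives the eigenspace spanned by (-2, 0, -2).
With v_3 = -2, v = (-2, 0, -2), so v_1 = -2.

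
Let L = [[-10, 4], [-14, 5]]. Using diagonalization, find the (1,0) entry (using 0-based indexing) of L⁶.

9310

Characteristic polynomial: μ^2 + 5μ + 6 = (μ + 2)(μ + 3), so the eigenvalues are -3, -2.
μ=-2: eigenvector (1, 2).
μ=-3: eigenvector (-4, -7).
P = [[1, -4], [2, -7]], D = diag(-2, -3), P⁻¹ = [[-7, 4], [-2, 1]].
L⁶ = P·diag(64, 729)·P⁻¹ = [[5384, -2660], [9310, -4591]].
The requested entry is 9310.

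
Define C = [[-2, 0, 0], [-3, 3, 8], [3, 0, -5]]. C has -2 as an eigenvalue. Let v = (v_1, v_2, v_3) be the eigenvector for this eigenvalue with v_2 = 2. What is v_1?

-2

C + 2I = [[0, 0, 0], [-3, 5, 8], [3, 0, -3]].
Solving (C + 2I)v = 0 gives the eigenspace spanned by (-2, 2, -2).
With v_2 = 2, v = (-2, 2, -2), so v_1 = -2.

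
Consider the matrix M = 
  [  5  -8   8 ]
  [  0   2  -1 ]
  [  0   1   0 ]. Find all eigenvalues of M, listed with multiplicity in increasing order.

1, 1, 5

Characteristic polynomial: p(t) = t^3 - 7t^2 + 11t - 5 = (t - 5)(t - 1)^2.
Roots (with multiplicity): 1, 1, 5.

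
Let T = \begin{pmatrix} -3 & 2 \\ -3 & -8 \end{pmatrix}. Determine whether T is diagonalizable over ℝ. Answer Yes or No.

Characteristic polynomial: p(μ) = μ^2 + 11μ + 30 = (μ + 5)(μ + 6).
All 2 eigenvalues are distinct, so T is diagonalizable.

Yes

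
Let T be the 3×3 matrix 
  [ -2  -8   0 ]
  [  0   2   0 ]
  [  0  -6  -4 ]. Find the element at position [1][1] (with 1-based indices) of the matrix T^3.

Characteristic polynomial: λ^3 + 4λ^2 - 4λ - 16 = (λ - 2)(λ + 2)(λ + 4), so the eigenvalues are -4, -2, 2.
λ=-2: eigenvector (1, 0, 0).
λ=2: eigenvector (-2, 1, -1).
λ=-4: eigenvector (0, 0, 1).
P = [[1, -2, 0], [0, 1, 0], [0, -1, 1]], D = diag(-2, 2, -4), P⁻¹ = [[1, 2, 0], [0, 1, 0], [0, 1, 1]].
T³ = P·diag(-8, 8, -64)·P⁻¹ = [[-8, -32, 0], [0, 8, 0], [0, -72, -64]].
The requested entry is -8.

-8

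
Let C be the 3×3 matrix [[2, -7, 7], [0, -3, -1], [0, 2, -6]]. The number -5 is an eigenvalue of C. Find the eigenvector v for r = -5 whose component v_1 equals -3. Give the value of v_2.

C + 5I = [[7, -7, 7], [0, 2, -1], [0, 2, -1]].
Solving (C + 5I)v = 0 gives the eigenspace spanned by (-3, 3, 6).
With v_1 = -3, v = (-3, 3, 6), so v_2 = 3.

3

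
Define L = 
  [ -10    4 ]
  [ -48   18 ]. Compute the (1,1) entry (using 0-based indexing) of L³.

840

Characteristic polynomial: λ^2 - 8λ + 12 = (λ - 6)(λ - 2), so the eigenvalues are 2, 6.
λ=6: eigenvector (1, 4).
λ=2: eigenvector (1, 3).
P = [[1, 1], [4, 3]], D = diag(6, 2), P⁻¹ = [[-3, 1], [4, -1]].
L³ = P·diag(216, 8)·P⁻¹ = [[-616, 208], [-2496, 840]].
The requested entry is 840.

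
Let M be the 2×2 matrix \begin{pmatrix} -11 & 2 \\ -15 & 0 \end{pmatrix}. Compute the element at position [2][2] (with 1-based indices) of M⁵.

Characteristic polynomial: μ^2 + 11μ + 30 = (μ + 5)(μ + 6), so the eigenvalues are -6, -5.
μ=-6: eigenvector (-2, -5).
μ=-5: eigenvector (1, 3).
P = [[-2, 1], [-5, 3]], D = diag(-6, -5), P⁻¹ = [[-3, 1], [-5, 2]].
M⁵ = P·diag(-7776, -3125)·P⁻¹ = [[-31031, 9302], [-69765, 20130]].
The requested entry is 20130.

20130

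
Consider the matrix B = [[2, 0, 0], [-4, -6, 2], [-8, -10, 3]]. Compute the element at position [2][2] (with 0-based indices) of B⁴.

Characteristic polynomial: s^3 + s^2 - 4s - 4 = (s - 2)(s + 1)(s + 2), so the eigenvalues are -2, -1, 2.
s=2: eigenvector (1, -1, -2).
s=-2: eigenvector (0, 1, 2).
s=-1: eigenvector (0, 2, 5).
P = [[1, 0, 0], [-1, 1, 2], [-2, 2, 5]], D = diag(2, -2, -1), P⁻¹ = [[1, 0, 0], [1, 5, -2], [0, -2, 1]].
B⁴ = P·diag(16, 16, 1)·P⁻¹ = [[16, 0, 0], [0, 76, -30], [0, 150, -59]].
The requested entry is -59.

-59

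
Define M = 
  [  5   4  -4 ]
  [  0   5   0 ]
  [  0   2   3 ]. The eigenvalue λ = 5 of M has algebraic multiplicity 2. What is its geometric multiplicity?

2

M − 5I = [[0, 4, -4], [0, 0, 0], [0, 2, -2]].
This matrix has rank 1, so its null space has dimension 3 − 1 = 2.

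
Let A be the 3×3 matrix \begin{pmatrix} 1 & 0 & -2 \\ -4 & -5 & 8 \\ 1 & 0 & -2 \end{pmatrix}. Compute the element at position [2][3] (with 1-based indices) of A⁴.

-1248

Characteristic polynomial: λ^3 + 6λ^2 + 5λ = λ(λ + 1)(λ + 5), so the eigenvalues are -5, -1, 0.
λ=0: eigenvector (2, 0, 1).
λ=-5: eigenvector (0, 1, 0).
λ=-1: eigenvector (1, 1, 1).
P = [[2, 0, 1], [0, 1, 1], [1, 0, 1]], D = diag(0, -5, -1), P⁻¹ = [[1, 0, -1], [1, 1, -2], [-1, 0, 2]].
A⁴ = P·diag(0, 625, 1)·P⁻¹ = [[-1, 0, 2], [624, 625, -1248], [-1, 0, 2]].
The requested entry is -1248.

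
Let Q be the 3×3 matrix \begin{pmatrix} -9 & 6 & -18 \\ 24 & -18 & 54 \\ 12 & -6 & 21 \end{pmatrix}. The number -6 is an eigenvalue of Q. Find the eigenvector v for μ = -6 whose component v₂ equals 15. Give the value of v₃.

6

Q + 6I = [[-3, 6, -18], [24, -12, 54], [12, -6, 27]].
Solving (Q + 6I)v = 0 gives the eigenspace spanned by (-6, 15, 6).
With v₂ = 15, v = (-6, 15, 6), so v₃ = 6.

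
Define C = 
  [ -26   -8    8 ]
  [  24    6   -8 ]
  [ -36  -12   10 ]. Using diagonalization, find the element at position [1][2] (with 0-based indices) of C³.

-416

Characteristic polynomial: s^3 + 10s^2 + 28s + 24 = (s + 2)^2(s + 6), so the eigenvalues are -6, -2, -2.
s=-2: eigenvector (-1, 2, -1).
s=-2: eigenvector (-1, 1, -2).
s=-6: eigenvector (-2, 2, -3).
P = [[-1, -1, -2], [2, 1, 2], [-1, -2, -3]], D = diag(-2, -2, -6), P⁻¹ = [[1, 1, 0], [4, 1, -2], [-3, -1, 1]].
C³ = P·diag(-8, -8, -216)·P⁻¹ = [[-1256, -416, 416], [1248, 408, -416], [-1872, -624, 616]].
The requested entry is -416.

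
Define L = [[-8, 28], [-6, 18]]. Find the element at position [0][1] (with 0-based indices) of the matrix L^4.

Characteristic polynomial: s^2 - 10s + 24 = (s - 6)(s - 4), so the eigenvalues are 4, 6.
s=4: eigenvector (7, 3).
s=6: eigenvector (2, 1).
P = [[7, 2], [3, 1]], D = diag(4, 6), P⁻¹ = [[1, -2], [-3, 7]].
L⁴ = P·diag(256, 1296)·P⁻¹ = [[-5984, 14560], [-3120, 7536]].
The requested entry is 14560.

14560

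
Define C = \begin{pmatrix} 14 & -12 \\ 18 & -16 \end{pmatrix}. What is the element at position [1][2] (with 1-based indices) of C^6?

8064

Characteristic polynomial: λ^2 + 2λ - 8 = (λ - 2)(λ + 4), so the eigenvalues are -4, 2.
λ=2: eigenvector (1, 1).
λ=-4: eigenvector (-2, -3).
P = [[1, -2], [1, -3]], D = diag(2, -4), P⁻¹ = [[3, -2], [1, -1]].
C⁶ = P·diag(64, 4096)·P⁻¹ = [[-8000, 8064], [-12096, 12160]].
The requested entry is 8064.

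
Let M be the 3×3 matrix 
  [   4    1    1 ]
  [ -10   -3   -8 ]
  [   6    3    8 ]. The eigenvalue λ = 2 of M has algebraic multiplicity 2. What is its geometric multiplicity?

M − 2I = [[2, 1, 1], [-10, -5, -8], [6, 3, 6]].
This matrix has rank 2, so its null space has dimension 3 − 2 = 1.

1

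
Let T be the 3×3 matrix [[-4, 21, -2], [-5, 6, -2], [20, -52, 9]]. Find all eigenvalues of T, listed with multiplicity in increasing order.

Characteristic polynomial: p(s) = s^3 - 11s^2 + 35s - 25 = (s - 5)^2(s - 1).
Roots (with multiplicity): 1, 5, 5.

1, 5, 5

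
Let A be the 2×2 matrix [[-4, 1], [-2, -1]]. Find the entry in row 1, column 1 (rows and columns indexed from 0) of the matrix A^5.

Characteristic polynomial: s^2 + 5s + 6 = (s + 2)(s + 3), so the eigenvalues are -3, -2.
s=-2: eigenvector (1, 2).
s=-3: eigenvector (1, 1).
P = [[1, 1], [2, 1]], D = diag(-2, -3), P⁻¹ = [[-1, 1], [2, -1]].
A⁵ = P·diag(-32, -243)·P⁻¹ = [[-454, 211], [-422, 179]].
The requested entry is 179.

179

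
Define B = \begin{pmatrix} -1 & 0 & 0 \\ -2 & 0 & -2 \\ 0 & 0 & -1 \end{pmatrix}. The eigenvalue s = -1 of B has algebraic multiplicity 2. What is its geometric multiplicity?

2

B + 1I = [[0, 0, 0], [-2, 1, -2], [0, 0, 0]].
This matrix has rank 1, so its null space has dimension 3 − 1 = 2.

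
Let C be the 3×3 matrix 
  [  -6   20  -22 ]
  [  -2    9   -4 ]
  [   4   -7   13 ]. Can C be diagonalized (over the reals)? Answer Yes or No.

No

Characteristic polynomial: p(s) = s^3 - 16s^2 + 85s - 150 = (s - 6)(s - 5)^2.
s = 5 has algebraic multiplicity 2; rank(C − 5I) = 2, so geometric multiplicity = 1.
Geometric multiplicity < algebraic multiplicity, so C is not diagonalizable.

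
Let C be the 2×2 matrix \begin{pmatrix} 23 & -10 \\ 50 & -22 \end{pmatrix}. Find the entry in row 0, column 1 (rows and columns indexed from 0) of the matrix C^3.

-70

Characteristic polynomial: s^2 - s - 6 = (s - 3)(s + 2), so the eigenvalues are -2, 3.
s=-2: eigenvector (2, 5).
s=3: eigenvector (1, 2).
P = [[2, 1], [5, 2]], D = diag(-2, 3), P⁻¹ = [[-2, 1], [5, -2]].
C³ = P·diag(-8, 27)·P⁻¹ = [[167, -70], [350, -148]].
The requested entry is -70.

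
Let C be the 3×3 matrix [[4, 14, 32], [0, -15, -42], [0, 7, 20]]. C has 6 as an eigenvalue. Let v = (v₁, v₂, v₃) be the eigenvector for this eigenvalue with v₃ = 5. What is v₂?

C − 6I = [[-2, 14, 32], [0, -21, -42], [0, 7, 14]].
Solving (C − 6I)v = 0 gives the eigenspace spanned by (10, -10, 5).
With v₃ = 5, v = (10, -10, 5), so v₂ = -10.

-10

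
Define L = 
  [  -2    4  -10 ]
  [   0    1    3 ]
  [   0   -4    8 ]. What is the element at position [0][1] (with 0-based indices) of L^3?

Characteristic polynomial: λ^3 - 7λ^2 + 2λ + 40 = (λ - 5)(λ - 4)(λ + 2), so the eigenvalues are -2, 4, 5.
λ=4: eigenvector (-1, 1, 1).
λ=-2: eigenvector (1, 0, 0).
λ=5: eigenvector (-4, 3, 4).
P = [[-1, 1, -4], [1, 0, 3], [1, 0, 4]], D = diag(4, -2, 5), P⁻¹ = [[0, 4, -3], [1, 0, 1], [0, -1, 1]].
L³ = P·diag(64, -8, 125)·P⁻¹ = [[-8, 244, -316], [0, -119, 183], [0, -244, 308]].
The requested entry is 244.

244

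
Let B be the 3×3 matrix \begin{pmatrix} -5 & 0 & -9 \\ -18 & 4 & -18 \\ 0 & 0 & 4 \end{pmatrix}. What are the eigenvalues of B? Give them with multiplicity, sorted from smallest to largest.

-5, 4, 4

Characteristic polynomial: p(r) = r^3 - 3r^2 - 24r + 80 = (r - 4)^2(r + 5).
Roots (with multiplicity): -5, 4, 4.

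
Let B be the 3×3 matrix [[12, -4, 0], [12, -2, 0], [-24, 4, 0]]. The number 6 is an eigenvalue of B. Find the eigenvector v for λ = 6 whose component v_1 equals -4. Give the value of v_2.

B − 6I = [[6, -4, 0], [12, -8, 0], [-24, 4, -6]].
Solving (B − 6I)v = 0 gives the eigenspace spanned by (-4, -6, 12).
With v_1 = -4, v = (-4, -6, 12), so v_2 = -6.

-6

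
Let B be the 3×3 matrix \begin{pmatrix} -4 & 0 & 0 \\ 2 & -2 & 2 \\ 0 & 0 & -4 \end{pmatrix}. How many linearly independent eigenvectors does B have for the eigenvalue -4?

B + 4I = [[0, 0, 0], [2, 2, 2], [0, 0, 0]].
This matrix has rank 1, so its null space has dimension 3 − 1 = 2.

2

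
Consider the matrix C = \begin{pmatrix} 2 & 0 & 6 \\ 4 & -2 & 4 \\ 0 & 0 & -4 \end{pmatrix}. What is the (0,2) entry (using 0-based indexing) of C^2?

-12

Characteristic polynomial: s^3 + 4s^2 - 4s - 16 = (s - 2)(s + 2)(s + 4), so the eigenvalues are -4, -2, 2.
s=-2: eigenvector (0, 1, 0).
s=2: eigenvector (-1, -1, 0).
s=-4: eigenvector (-1, 0, 1).
P = [[0, -1, -1], [1, -1, 0], [0, 0, 1]], D = diag(-2, 2, -4), P⁻¹ = [[-1, 1, -1], [-1, 0, -1], [0, 0, 1]].
C² = P·diag(4, 4, 16)·P⁻¹ = [[4, 0, -12], [0, 4, 0], [0, 0, 16]].
The requested entry is -12.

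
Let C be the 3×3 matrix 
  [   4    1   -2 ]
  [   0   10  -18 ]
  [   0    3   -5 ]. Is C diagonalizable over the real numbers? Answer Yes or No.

Characteristic polynomial: p(s) = s^3 - 9s^2 + 24s - 16 = (s - 4)^2(s - 1).
s = 4 has algebraic multiplicity 2; rank(C − 4I) = 2, so geometric multiplicity = 1.
Geometric multiplicity < algebraic multiplicity, so C is not diagonalizable.

No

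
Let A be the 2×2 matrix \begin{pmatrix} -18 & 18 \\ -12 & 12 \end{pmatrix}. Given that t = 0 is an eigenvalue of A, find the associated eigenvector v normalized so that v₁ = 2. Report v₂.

2

A = [[-18, 18], [-12, 12]].
Solving (A)v = 0 gives the eigenspace spanned by (2, 2).
With v₁ = 2, v = (2, 2), so v₂ = 2.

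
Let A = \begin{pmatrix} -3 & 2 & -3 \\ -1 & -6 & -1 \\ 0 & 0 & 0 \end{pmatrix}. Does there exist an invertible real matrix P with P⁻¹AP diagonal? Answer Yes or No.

Yes

Characteristic polynomial: p(t) = t^3 + 9t^2 + 20t = t(t + 4)(t + 5).
All 3 eigenvalues are distinct, so A is diagonalizable.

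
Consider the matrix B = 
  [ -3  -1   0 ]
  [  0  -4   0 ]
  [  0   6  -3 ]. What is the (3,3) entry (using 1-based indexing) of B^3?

Characteristic polynomial: λ^3 + 10λ^2 + 33λ + 36 = (λ + 3)^2(λ + 4), so the eigenvalues are -4, -3, -3.
λ=-3: eigenvector (1, 0, -2).
λ=-4: eigenvector (1, 1, -6).
λ=-3: eigenvector (-1, 0, 3).
P = [[1, 1, -1], [0, 1, 0], [-2, -6, 3]], D = diag(-3, -4, -3), P⁻¹ = [[3, 3, 1], [0, 1, 0], [2, 4, 1]].
B³ = P·diag(-27, -64, -27)·P⁻¹ = [[-27, -37, 0], [0, -64, 0], [0, 222, -27]].
The requested entry is -27.

-27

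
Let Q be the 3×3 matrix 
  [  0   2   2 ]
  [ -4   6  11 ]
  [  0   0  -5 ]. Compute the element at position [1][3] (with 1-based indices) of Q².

Characteristic polynomial: s^3 - s^2 - 22s + 40 = (s - 4)(s - 2)(s + 5), so the eigenvalues are -5, 2, 4.
s=4: eigenvector (-1, -2, 0).
s=2: eigenvector (1, 1, 0).
s=-5: eigenvector (0, -1, 1).
P = [[-1, 1, 0], [-2, 1, -1], [0, 0, 1]], D = diag(4, 2, -5), P⁻¹ = [[1, -1, -1], [2, -1, -1], [0, 0, 1]].
Q² = P·diag(16, 4, 25)·P⁻¹ = [[-8, 12, 12], [-24, 28, 3], [0, 0, 25]].
The requested entry is 12.

12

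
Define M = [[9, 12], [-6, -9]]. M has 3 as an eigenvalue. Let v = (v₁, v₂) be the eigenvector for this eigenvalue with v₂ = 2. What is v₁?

M − 3I = [[6, 12], [-6, -12]].
Solving (M − 3I)v = 0 gives the eigenspace spanned by (-4, 2).
With v₂ = 2, v = (-4, 2), so v₁ = -4.

-4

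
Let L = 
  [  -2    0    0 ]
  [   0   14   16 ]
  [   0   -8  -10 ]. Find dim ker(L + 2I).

L + 2I = [[0, 0, 0], [0, 16, 16], [0, -8, -8]].
This matrix has rank 1, so its null space has dimension 3 − 1 = 2.

2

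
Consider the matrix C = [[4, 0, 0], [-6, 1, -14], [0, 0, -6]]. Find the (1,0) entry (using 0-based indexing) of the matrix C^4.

-510

Characteristic polynomial: λ^3 + λ^2 - 26λ + 24 = (λ - 4)(λ - 1)(λ + 6), so the eigenvalues are -6, 1, 4.
λ=4: eigenvector (1, -2, 0).
λ=1: eigenvector (0, 1, 0).
λ=-6: eigenvector (0, 2, 1).
P = [[1, 0, 0], [-2, 1, 2], [0, 0, 1]], D = diag(4, 1, -6), P⁻¹ = [[1, 0, 0], [2, 1, -2], [0, 0, 1]].
C⁴ = P·diag(256, 1, 1296)·P⁻¹ = [[256, 0, 0], [-510, 1, 2590], [0, 0, 1296]].
The requested entry is -510.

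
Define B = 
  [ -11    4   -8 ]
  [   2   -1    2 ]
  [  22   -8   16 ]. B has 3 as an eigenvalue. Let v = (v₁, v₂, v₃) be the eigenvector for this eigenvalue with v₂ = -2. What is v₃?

B − 3I = [[-14, 4, -8], [2, -4, 2], [22, -8, 13]].
Solving (B − 3I)v = 0 gives the eigenspace spanned by (4, -2, -8).
With v₂ = -2, v = (4, -2, -8), so v₃ = -8.

-8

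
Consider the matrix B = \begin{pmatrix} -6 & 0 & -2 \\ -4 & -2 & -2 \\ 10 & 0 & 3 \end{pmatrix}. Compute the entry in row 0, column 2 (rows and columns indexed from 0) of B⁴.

30

Characteristic polynomial: λ^3 + 5λ^2 + 8λ + 4 = (λ + 1)(λ + 2)^2, so the eigenvalues are -2, -2, -1.
λ=-2: eigenvector (1, 0, -2).
λ=-2: eigenvector (0, 1, 0).
λ=-1: eigenvector (-2, -2, 5).
P = [[1, 0, -2], [0, 1, -2], [-2, 0, 5]], D = diag(-2, -2, -1), P⁻¹ = [[5, 0, 2], [4, 1, 2], [2, 0, 1]].
B⁴ = P·diag(16, 16, 1)·P⁻¹ = [[76, 0, 30], [60, 16, 30], [-150, 0, -59]].
The requested entry is 30.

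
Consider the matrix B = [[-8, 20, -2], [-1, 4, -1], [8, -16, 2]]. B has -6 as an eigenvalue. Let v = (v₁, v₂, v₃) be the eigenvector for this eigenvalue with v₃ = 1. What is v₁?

-1

B + 6I = [[-2, 20, -2], [-1, 10, -1], [8, -16, 8]].
Solving (B + 6I)v = 0 gives the eigenspace spanned by (-1, 0, 1).
With v₃ = 1, v = (-1, 0, 1), so v₁ = -1.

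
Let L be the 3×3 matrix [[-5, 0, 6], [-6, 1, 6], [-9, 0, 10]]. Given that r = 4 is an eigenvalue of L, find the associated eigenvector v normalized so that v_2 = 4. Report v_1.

L − 4I = [[-9, 0, 6], [-6, -3, 6], [-9, 0, 6]].
Solving (L − 4I)v = 0 gives the eigenspace spanned by (4, 4, 6).
With v_2 = 4, v = (4, 4, 6), so v_1 = 4.

4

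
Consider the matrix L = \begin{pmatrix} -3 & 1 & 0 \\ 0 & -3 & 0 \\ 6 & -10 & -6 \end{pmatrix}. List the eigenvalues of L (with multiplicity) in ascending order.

-6, -3, -3

Characteristic polynomial: p(λ) = λ^3 + 12λ^2 + 45λ + 54 = (λ + 3)^2(λ + 6).
Roots (with multiplicity): -6, -3, -3.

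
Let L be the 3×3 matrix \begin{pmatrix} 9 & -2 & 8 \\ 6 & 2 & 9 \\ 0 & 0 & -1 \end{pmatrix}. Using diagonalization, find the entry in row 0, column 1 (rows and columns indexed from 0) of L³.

Characteristic polynomial: r^3 - 10r^2 + 19r + 30 = (r - 6)(r - 5)(r + 1), so the eigenvalues are -1, 5, 6.
r=5: eigenvector (1, 2, 0).
r=6: eigenvector (-2, -3, 0).
r=-1: eigenvector (-1, -1, 1).
P = [[1, -2, -1], [2, -3, -1], [0, 0, 1]], D = diag(5, 6, -1), P⁻¹ = [[-3, 2, -1], [-2, 1, -1], [0, 0, 1]].
L³ = P·diag(125, 216, -1)·P⁻¹ = [[489, -182, 308], [546, -148, 399], [0, 0, -1]].
The requested entry is -182.

-182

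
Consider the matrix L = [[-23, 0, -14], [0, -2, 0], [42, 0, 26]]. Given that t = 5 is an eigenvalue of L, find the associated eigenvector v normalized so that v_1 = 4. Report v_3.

L − 5I = [[-28, 0, -14], [0, -7, 0], [42, 0, 21]].
Solving (L − 5I)v = 0 gives the eigenspace spanned by (4, 0, -8).
With v_1 = 4, v = (4, 0, -8), so v_3 = -8.

-8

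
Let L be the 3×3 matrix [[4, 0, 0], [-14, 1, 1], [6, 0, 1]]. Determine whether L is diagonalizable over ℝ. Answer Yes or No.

Characteristic polynomial: p(r) = r^3 - 6r^2 + 9r - 4 = (r - 4)(r - 1)^2.
r = 1 has algebraic multiplicity 2; rank(L − 1I) = 2, so geometric multiplicity = 1.
Geometric multiplicity < algebraic multiplicity, so L is not diagonalizable.

No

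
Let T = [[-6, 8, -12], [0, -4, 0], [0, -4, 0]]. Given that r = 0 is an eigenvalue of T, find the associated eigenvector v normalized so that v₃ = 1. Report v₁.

T = [[-6, 8, -12], [0, -4, 0], [0, -4, 0]].
Solving (T)v = 0 gives the eigenspace spanned by (-2, 0, 1).
With v₃ = 1, v = (-2, 0, 1), so v₁ = -2.

-2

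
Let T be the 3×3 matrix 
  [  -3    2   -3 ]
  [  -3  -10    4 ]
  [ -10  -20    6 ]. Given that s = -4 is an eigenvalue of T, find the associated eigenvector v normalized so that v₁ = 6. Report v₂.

T + 4I = [[1, 2, -3], [-3, -6, 4], [-10, -20, 10]].
Solving (T + 4I)v = 0 gives the eigenspace spanned by (6, -3, 0).
With v₁ = 6, v = (6, -3, 0), so v₂ = -3.

-3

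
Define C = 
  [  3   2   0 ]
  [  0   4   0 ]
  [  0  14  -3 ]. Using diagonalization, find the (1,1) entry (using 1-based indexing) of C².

Characteristic polynomial: λ^3 - 4λ^2 - 9λ + 36 = (λ - 4)(λ - 3)(λ + 3), so the eigenvalues are -3, 3, 4.
λ=3: eigenvector (1, 0, 0).
λ=4: eigenvector (2, 1, 2).
λ=-3: eigenvector (0, 0, 1).
P = [[1, 2, 0], [0, 1, 0], [0, 2, 1]], D = diag(3, 4, -3), P⁻¹ = [[1, -2, 0], [0, 1, 0], [0, -2, 1]].
C² = P·diag(9, 16, 9)·P⁻¹ = [[9, 14, 0], [0, 16, 0], [0, 14, 9]].
The requested entry is 9.

9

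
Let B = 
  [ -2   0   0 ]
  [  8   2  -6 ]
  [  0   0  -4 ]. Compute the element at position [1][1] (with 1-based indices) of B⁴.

Characteristic polynomial: r^3 + 4r^2 - 4r - 16 = (r - 2)(r + 2)(r + 4), so the eigenvalues are -4, -2, 2.
r=-2: eigenvector (1, -2, 0).
r=2: eigenvector (0, 1, 0).
r=-4: eigenvector (0, 1, 1).
P = [[1, 0, 0], [-2, 1, 1], [0, 0, 1]], D = diag(-2, 2, -4), P⁻¹ = [[1, 0, 0], [2, 1, -1], [0, 0, 1]].
B⁴ = P·diag(16, 16, 256)·P⁻¹ = [[16, 0, 0], [0, 16, 240], [0, 0, 256]].
The requested entry is 16.

16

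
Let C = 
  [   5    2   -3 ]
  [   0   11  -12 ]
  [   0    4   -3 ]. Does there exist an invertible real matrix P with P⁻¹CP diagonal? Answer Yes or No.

No

Characteristic polynomial: p(s) = s^3 - 13s^2 + 55s - 75 = (s - 5)^2(s - 3).
s = 5 has algebraic multiplicity 2; rank(C − 5I) = 2, so geometric multiplicity = 1.
Geometric multiplicity < algebraic multiplicity, so C is not diagonalizable.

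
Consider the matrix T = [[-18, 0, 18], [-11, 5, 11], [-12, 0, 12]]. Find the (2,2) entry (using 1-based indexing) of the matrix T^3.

Characteristic polynomial: r^3 + r^2 - 30r = r(r - 5)(r + 6), so the eigenvalues are -6, 0, 5.
r=-6: eigenvector (3, 1, 2).
r=0: eigenvector (1, 0, 1).
r=5: eigenvector (0, 1, 0).
P = [[3, 1, 0], [1, 0, 1], [2, 1, 0]], D = diag(-6, 0, 5), P⁻¹ = [[1, 0, -1], [-2, 0, 3], [-1, 1, 1]].
T³ = P·diag(-216, 0, 125)·P⁻¹ = [[-648, 0, 648], [-341, 125, 341], [-432, 0, 432]].
The requested entry is 125.

125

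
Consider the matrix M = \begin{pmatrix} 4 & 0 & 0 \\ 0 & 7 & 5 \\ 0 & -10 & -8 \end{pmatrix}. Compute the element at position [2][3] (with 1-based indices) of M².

Characteristic polynomial: μ^3 - 3μ^2 - 10μ + 24 = (μ - 4)(μ - 2)(μ + 3), so the eigenvalues are -3, 2, 4.
μ=4: eigenvector (1, 0, 0).
μ=2: eigenvector (0, 1, -1).
μ=-3: eigenvector (0, -1, 2).
P = [[1, 0, 0], [0, 1, -1], [0, -1, 2]], D = diag(4, 2, -3), P⁻¹ = [[1, 0, 0], [0, 2, 1], [0, 1, 1]].
M² = P·diag(16, 4, 9)·P⁻¹ = [[16, 0, 0], [0, -1, -5], [0, 10, 14]].
The requested entry is -5.

-5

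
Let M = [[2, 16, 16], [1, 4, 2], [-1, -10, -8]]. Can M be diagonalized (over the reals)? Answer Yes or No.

Characteristic polynomial: p(λ) = λ^3 + 2λ^2 - 20λ + 24 = (λ - 2)^2(λ + 6).
λ = 2 has algebraic multiplicity 2; rank(M − 2I) = 2, so geometric multiplicity = 1.
Geometric multiplicity < algebraic multiplicity, so M is not diagonalizable.

No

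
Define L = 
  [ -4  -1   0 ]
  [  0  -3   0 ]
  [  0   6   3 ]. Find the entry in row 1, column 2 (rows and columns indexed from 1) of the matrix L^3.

-37

Characteristic polynomial: r^3 + 4r^2 - 9r - 36 = (r - 3)(r + 3)(r + 4), so the eigenvalues are -4, -3, 3.
r=-4: eigenvector (1, 0, 0).
r=-3: eigenvector (-1, 1, -1).
r=3: eigenvector (0, 0, 1).
P = [[1, -1, 0], [0, 1, 0], [0, -1, 1]], D = diag(-4, -3, 3), P⁻¹ = [[1, 1, 0], [0, 1, 0], [0, 1, 1]].
L³ = P·diag(-64, -27, 27)·P⁻¹ = [[-64, -37, 0], [0, -27, 0], [0, 54, 27]].
The requested entry is -37.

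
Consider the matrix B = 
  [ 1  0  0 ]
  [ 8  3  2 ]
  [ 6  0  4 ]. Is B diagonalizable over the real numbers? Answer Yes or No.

Yes

Characteristic polynomial: p(t) = t^3 - 8t^2 + 19t - 12 = (t - 4)(t - 3)(t - 1).
All 3 eigenvalues are distinct, so B is diagonalizable.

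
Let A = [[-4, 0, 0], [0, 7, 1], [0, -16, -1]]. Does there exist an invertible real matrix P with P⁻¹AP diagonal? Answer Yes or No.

Characteristic polynomial: p(s) = s^3 - 2s^2 - 15s + 36 = (s - 3)^2(s + 4).
s = 3 has algebraic multiplicity 2; rank(A − 3I) = 2, so geometric multiplicity = 1.
Geometric multiplicity < algebraic multiplicity, so A is not diagonalizable.

No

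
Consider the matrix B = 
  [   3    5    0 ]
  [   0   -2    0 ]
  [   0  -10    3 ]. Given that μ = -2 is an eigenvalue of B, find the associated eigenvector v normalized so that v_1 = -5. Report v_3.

B + 2I = [[5, 5, 0], [0, 0, 0], [0, -10, 5]].
Solving (B + 2I)v = 0 gives the eigenspace spanned by (-5, 5, 10).
With v_1 = -5, v = (-5, 5, 10), so v_3 = 10.

10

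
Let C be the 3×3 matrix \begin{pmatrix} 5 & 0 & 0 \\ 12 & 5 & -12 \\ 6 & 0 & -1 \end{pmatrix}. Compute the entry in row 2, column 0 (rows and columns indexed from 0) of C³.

126

Characteristic polynomial: s^3 - 9s^2 + 15s + 25 = (s - 5)^2(s + 1), so the eigenvalues are -1, 5, 5.
s=5: eigenvector (1, 2, 1).
s=5: eigenvector (0, 1, 0).
s=-1: eigenvector (0, 2, 1).
P = [[1, 0, 0], [2, 1, 2], [1, 0, 1]], D = diag(5, 5, -1), P⁻¹ = [[1, 0, 0], [0, 1, -2], [-1, 0, 1]].
C³ = P·diag(125, 125, -1)·P⁻¹ = [[125, 0, 0], [252, 125, -252], [126, 0, -1]].
The requested entry is 126.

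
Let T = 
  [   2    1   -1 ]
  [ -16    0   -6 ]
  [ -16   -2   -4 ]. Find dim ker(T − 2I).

T − 2I = [[0, 1, -1], [-16, -2, -6], [-16, -2, -6]].
This matrix has rank 2, so its null space has dimension 3 − 2 = 1.

1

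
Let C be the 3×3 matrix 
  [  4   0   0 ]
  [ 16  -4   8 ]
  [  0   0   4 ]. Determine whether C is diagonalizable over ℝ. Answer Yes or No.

Yes

Characteristic polynomial: p(t) = t^3 - 4t^2 - 16t + 64 = (t - 4)^2(t + 4).
t = 4 has algebraic multiplicity 2; rank(C − 4I) = 1, so geometric multiplicity = 2.
Every eigenvalue has geometric = algebraic multiplicity, so C is diagonalizable.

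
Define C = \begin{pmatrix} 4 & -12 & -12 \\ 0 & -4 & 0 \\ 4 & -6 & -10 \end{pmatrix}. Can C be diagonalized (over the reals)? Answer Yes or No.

Characteristic polynomial: p(r) = r^3 + 10r^2 + 32r + 32 = (r + 2)(r + 4)^2.
r = -4 has algebraic multiplicity 2; rank(C + 4I) = 1, so geometric multiplicity = 2.
Every eigenvalue has geometric = algebraic multiplicity, so C is diagonalizable.

Yes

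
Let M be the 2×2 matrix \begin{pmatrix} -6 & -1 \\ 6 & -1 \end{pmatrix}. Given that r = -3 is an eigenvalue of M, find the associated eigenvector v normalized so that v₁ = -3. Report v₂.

M + 3I = [[-3, -1], [6, 2]].
Solving (M + 3I)v = 0 gives the eigenspace spanned by (-3, 9).
With v₁ = -3, v = (-3, 9), so v₂ = 9.

9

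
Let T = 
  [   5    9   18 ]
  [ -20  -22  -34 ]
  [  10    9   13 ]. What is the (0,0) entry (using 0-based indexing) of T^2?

25

Characteristic polynomial: s^3 + 4s^2 - 25s - 100 = (s - 5)(s + 4)(s + 5), so the eigenvalues are -5, -4, 5.
s=5: eigenvector (1, -2, 1).
s=-4: eigenvector (1, -3, 1).
s=-5: eigenvector (0, -2, 1).
P = [[1, 1, 0], [-2, -3, -2], [1, 1, 1]], D = diag(5, -4, -5), P⁻¹ = [[1, 1, 2], [0, -1, -2], [-1, 0, 1]].
T² = P·diag(25, 16, 25)·P⁻¹ = [[25, 9, 18], [0, -2, -54], [0, 9, 43]].
The requested entry is 25.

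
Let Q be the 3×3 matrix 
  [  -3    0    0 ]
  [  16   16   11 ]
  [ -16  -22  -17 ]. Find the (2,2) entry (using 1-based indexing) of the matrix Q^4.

Characteristic polynomial: r^3 + 4r^2 - 27r - 90 = (r - 5)(r + 3)(r + 6), so the eigenvalues are -6, -3, 5.
r=-3: eigenvector (1, -2, 2).
r=-6: eigenvector (0, 1, -2).
r=5: eigenvector (0, 1, -1).
P = [[1, 0, 0], [-2, 1, 1], [2, -2, -1]], D = diag(-3, -6, 5), P⁻¹ = [[1, 0, 0], [0, -1, -1], [2, 2, 1]].
Q⁴ = P·diag(81, 1296, 625)·P⁻¹ = [[81, 0, 0], [1088, -46, -671], [-1088, 1342, 1967]].
The requested entry is -46.

-46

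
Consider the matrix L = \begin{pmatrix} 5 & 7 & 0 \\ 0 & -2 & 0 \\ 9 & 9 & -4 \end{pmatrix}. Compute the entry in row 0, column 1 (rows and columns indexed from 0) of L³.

133

Characteristic polynomial: s^3 + s^2 - 22s - 40 = (s - 5)(s + 2)(s + 4), so the eigenvalues are -4, -2, 5.
s=-2: eigenvector (1, -1, 0).
s=5: eigenvector (1, 0, 1).
s=-4: eigenvector (0, 0, 1).
P = [[1, 1, 0], [-1, 0, 0], [0, 1, 1]], D = diag(-2, 5, -4), P⁻¹ = [[0, -1, 0], [1, 1, 0], [-1, -1, 1]].
L³ = P·diag(-8, 125, -64)·P⁻¹ = [[125, 133, 0], [0, -8, 0], [189, 189, -64]].
The requested entry is 133.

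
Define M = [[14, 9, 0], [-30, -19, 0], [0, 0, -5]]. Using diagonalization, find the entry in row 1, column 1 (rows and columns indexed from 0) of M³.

-379

Characteristic polynomial: μ^3 + 10μ^2 + 29μ + 20 = (μ + 1)(μ + 4)(μ + 5), so the eigenvalues are -5, -4, -1.
μ=-4: eigenvector (1, -2, 0).
μ=-1: eigenvector (3, -5, 0).
μ=-5: eigenvector (0, 0, 1).
P = [[1, 3, 0], [-2, -5, 0], [0, 0, 1]], D = diag(-4, -1, -5), P⁻¹ = [[-5, -3, 0], [2, 1, 0], [0, 0, 1]].
M³ = P·diag(-64, -1, -125)·P⁻¹ = [[314, 189, 0], [-630, -379, 0], [0, 0, -125]].
The requested entry is -379.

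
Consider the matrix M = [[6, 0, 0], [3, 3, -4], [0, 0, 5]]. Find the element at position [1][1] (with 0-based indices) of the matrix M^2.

Characteristic polynomial: s^3 - 14s^2 + 63s - 90 = (s - 6)(s - 5)(s - 3), so the eigenvalues are 3, 5, 6.
s=6: eigenvector (1, 1, 0).
s=5: eigenvector (0, -2, 1).
s=3: eigenvector (0, 1, 0).
P = [[1, 0, 0], [1, -2, 1], [0, 1, 0]], D = diag(6, 5, 3), P⁻¹ = [[1, 0, 0], [0, 0, 1], [-1, 1, 2]].
M² = P·diag(36, 25, 9)·P⁻¹ = [[36, 0, 0], [27, 9, -32], [0, 0, 25]].
The requested entry is 9.

9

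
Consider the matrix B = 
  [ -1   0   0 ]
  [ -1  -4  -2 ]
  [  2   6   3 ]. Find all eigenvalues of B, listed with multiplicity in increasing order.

Characteristic polynomial: p(λ) = λ^3 + 2λ^2 + λ = λ(λ + 1)^2.
Roots (with multiplicity): -1, -1, 0.

-1, -1, 0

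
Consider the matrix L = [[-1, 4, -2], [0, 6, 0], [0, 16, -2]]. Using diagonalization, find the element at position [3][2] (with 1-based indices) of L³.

448

Characteristic polynomial: s^3 - 3s^2 - 16s - 12 = (s - 6)(s + 1)(s + 2), so the eigenvalues are -2, -1, 6.
s=-2: eigenvector (2, 0, 1).
s=6: eigenvector (0, 1, 2).
s=-1: eigenvector (1, 0, 0).
P = [[2, 0, 1], [0, 1, 0], [1, 2, 0]], D = diag(-2, 6, -1), P⁻¹ = [[0, -2, 1], [0, 1, 0], [1, 4, -2]].
L³ = P·diag(-8, 216, -1)·P⁻¹ = [[-1, 28, -14], [0, 216, 0], [0, 448, -8]].
The requested entry is 448.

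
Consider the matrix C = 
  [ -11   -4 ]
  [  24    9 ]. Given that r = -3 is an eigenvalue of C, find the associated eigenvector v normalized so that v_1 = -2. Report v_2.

C + 3I = [[-8, -4], [24, 12]].
Solving (C + 3I)v = 0 gives the eigenspace spanned by (-2, 4).
With v_1 = -2, v = (-2, 4), so v_2 = 4.

4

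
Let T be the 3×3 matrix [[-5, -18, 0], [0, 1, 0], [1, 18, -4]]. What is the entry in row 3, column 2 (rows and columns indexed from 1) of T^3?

Characteristic polynomial: λ^3 + 8λ^2 + 11λ - 20 = (λ - 1)(λ + 4)(λ + 5), so the eigenvalues are -5, -4, 1.
λ=-5: eigenvector (1, 0, -1).
λ=1: eigenvector (-3, 1, 3).
λ=-4: eigenvector (0, 0, 1).
P = [[1, -3, 0], [0, 1, 0], [-1, 3, 1]], D = diag(-5, 1, -4), P⁻¹ = [[1, 3, 0], [0, 1, 0], [1, 0, 1]].
T³ = P·diag(-125, 1, -64)·P⁻¹ = [[-125, -378, 0], [0, 1, 0], [61, 378, -64]].
The requested entry is 378.

378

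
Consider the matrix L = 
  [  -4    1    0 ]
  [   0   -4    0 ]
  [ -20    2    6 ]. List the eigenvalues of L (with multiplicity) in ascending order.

-4, -4, 6

Characteristic polynomial: p(t) = t^3 + 2t^2 - 32t - 96 = (t - 6)(t + 4)^2.
Roots (with multiplicity): -4, -4, 6.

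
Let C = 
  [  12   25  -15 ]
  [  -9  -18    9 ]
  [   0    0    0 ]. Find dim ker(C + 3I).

1

C + 3I = [[15, 25, -15], [-9, -15, 9], [0, 0, 3]].
This matrix has rank 2, so its null space has dimension 3 − 2 = 1.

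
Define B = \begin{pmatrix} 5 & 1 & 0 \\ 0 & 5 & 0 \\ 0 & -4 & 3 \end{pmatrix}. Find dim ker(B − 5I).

B − 5I = [[0, 1, 0], [0, 0, 0], [0, -4, -2]].
This matrix has rank 2, so its null space has dimension 3 − 2 = 1.

1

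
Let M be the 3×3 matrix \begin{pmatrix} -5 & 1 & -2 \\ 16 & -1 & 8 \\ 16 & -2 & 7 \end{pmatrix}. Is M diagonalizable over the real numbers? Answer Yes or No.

No

Characteristic polynomial: p(μ) = μ^3 - μ^2 - 5μ - 3 = (μ - 3)(μ + 1)^2.
μ = -1 has algebraic multiplicity 2; rank(M + 1I) = 2, so geometric multiplicity = 1.
Geometric multiplicity < algebraic multiplicity, so M is not diagonalizable.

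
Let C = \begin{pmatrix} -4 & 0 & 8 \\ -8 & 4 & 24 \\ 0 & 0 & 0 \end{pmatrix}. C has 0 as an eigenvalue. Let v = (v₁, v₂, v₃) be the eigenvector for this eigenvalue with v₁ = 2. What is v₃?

C = [[-4, 0, 8], [-8, 4, 24], [0, 0, 0]].
Solving (C)v = 0 gives the eigenspace spanned by (2, -2, 1).
With v₁ = 2, v = (2, -2, 1), so v₃ = 1.

1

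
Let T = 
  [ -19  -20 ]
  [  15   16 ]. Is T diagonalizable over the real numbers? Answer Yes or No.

Yes

Characteristic polynomial: p(μ) = μ^2 + 3μ - 4 = (μ - 1)(μ + 4).
All 2 eigenvalues are distinct, so T is diagonalizable.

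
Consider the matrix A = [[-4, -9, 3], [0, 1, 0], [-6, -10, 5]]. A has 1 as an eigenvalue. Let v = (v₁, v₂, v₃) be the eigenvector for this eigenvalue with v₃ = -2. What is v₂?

1

A − 1I = [[-5, -9, 3], [0, 0, 0], [-6, -10, 4]].
Solving (A − 1I)v = 0 gives the eigenspace spanned by (-3, 1, -2).
With v₃ = -2, v = (-3, 1, -2), so v₂ = 1.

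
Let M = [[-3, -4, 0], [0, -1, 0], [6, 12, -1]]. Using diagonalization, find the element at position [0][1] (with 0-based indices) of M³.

-52

Characteristic polynomial: λ^3 + 5λ^2 + 7λ + 3 = (λ + 1)^2(λ + 3), so the eigenvalues are -3, -1, -1.
λ=-3: eigenvector (1, 0, -3).
λ=-1: eigenvector (-2, 1, 2).
λ=-1: eigenvector (0, 0, 1).
P = [[1, -2, 0], [0, 1, 0], [-3, 2, 1]], D = diag(-3, -1, -1), P⁻¹ = [[1, 2, 0], [0, 1, 0], [3, 4, 1]].
M³ = P·diag(-27, -1, -1)·P⁻¹ = [[-27, -52, 0], [0, -1, 0], [78, 156, -1]].
The requested entry is -52.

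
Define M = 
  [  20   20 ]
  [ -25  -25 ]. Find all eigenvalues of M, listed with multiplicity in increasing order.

-5, 0

Characteristic polynomial: p(μ) = μ^2 + 5μ = μ(μ + 5).
Roots (with multiplicity): -5, 0.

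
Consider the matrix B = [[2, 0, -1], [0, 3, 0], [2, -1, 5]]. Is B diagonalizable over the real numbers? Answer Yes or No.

Characteristic polynomial: p(t) = t^3 - 10t^2 + 33t - 36 = (t - 4)(t - 3)^2.
t = 3 has algebraic multiplicity 2; rank(B − 3I) = 2, so geometric multiplicity = 1.
Geometric multiplicity < algebraic multiplicity, so B is not diagonalizable.

No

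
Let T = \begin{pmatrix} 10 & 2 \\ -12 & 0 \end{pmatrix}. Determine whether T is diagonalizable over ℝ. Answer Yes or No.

Yes

Characteristic polynomial: p(r) = r^2 - 10r + 24 = (r - 6)(r - 4).
All 2 eigenvalues are distinct, so T is diagonalizable.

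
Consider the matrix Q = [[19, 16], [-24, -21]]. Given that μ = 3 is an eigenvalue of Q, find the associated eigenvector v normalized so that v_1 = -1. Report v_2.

1

Q − 3I = [[16, 16], [-24, -24]].
Solving (Q − 3I)v = 0 gives the eigenspace spanned by (-1, 1).
With v_1 = -1, v = (-1, 1), so v_2 = 1.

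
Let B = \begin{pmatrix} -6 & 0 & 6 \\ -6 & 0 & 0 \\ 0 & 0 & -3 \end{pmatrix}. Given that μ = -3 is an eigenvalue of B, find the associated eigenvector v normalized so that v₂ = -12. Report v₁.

-6

B + 3I = [[-3, 0, 6], [-6, 3, 0], [0, 0, 0]].
Solving (B + 3I)v = 0 gives the eigenspace spanned by (-6, -12, -3).
With v₂ = -12, v = (-6, -12, -3), so v₁ = -6.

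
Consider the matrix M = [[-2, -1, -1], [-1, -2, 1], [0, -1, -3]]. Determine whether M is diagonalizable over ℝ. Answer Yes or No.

Characteristic polynomial: p(t) = t^3 + 7t^2 + 16t + 12 = (t + 2)^2(t + 3).
t = -2 has algebraic multiplicity 2; rank(M + 2I) = 2, so geometric multiplicity = 1.
Geometric multiplicity < algebraic multiplicity, so M is not diagonalizable.

No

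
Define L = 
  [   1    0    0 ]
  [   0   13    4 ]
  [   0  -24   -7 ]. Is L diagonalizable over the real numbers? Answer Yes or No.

Yes

Characteristic polynomial: p(μ) = μ^3 - 7μ^2 + 11μ - 5 = (μ - 5)(μ - 1)^2.
μ = 1 has algebraic multiplicity 2; rank(L − 1I) = 1, so geometric multiplicity = 2.
Every eigenvalue has geometric = algebraic multiplicity, so L is diagonalizable.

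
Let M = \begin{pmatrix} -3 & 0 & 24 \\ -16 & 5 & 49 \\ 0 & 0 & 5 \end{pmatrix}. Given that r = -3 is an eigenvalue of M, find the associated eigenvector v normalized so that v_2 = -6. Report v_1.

M + 3I = [[0, 0, 24], [-16, 8, 49], [0, 0, 8]].
Solving (M + 3I)v = 0 gives the eigenspace spanned by (-3, -6, 0).
With v_2 = -6, v = (-3, -6, 0), so v_1 = -3.

-3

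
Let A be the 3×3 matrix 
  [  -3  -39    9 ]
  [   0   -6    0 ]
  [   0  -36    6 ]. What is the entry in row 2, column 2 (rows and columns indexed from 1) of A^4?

Characteristic polynomial: s^3 + 3s^2 - 36s - 108 = (s - 6)(s + 3)(s + 6), so the eigenvalues are -6, -3, 6.
s=-3: eigenvector (1, 0, 0).
s=6: eigenvector (1, 0, 1).
s=-6: eigenvector (4, 1, 3).
P = [[1, 1, 4], [0, 0, 1], [0, 1, 3]], D = diag(-3, 6, -6), P⁻¹ = [[1, -1, -1], [0, -3, 1], [0, 1, 0]].
A⁴ = P·diag(81, 1296, 1296)·P⁻¹ = [[81, 1215, 1215], [0, 1296, 0], [0, 0, 1296]].
The requested entry is 1296.

1296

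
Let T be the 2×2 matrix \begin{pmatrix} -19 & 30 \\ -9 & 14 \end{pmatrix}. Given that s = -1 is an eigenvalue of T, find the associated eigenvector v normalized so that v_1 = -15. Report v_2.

-9

T + 1I = [[-18, 30], [-9, 15]].
Solving (T + 1I)v = 0 gives the eigenspace spanned by (-15, -9).
With v_1 = -15, v = (-15, -9), so v_2 = -9.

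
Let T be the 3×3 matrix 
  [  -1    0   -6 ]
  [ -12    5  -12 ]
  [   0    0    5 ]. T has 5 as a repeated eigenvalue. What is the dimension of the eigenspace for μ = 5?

2

T − 5I = [[-6, 0, -6], [-12, 0, -12], [0, 0, 0]].
This matrix has rank 1, so its null space has dimension 3 − 1 = 2.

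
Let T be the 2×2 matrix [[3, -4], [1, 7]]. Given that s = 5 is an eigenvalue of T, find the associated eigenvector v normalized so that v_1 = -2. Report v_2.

T − 5I = [[-2, -4], [1, 2]].
Solving (T − 5I)v = 0 gives the eigenspace spanned by (-2, 1).
With v_1 = -2, v = (-2, 1), so v_2 = 1.

1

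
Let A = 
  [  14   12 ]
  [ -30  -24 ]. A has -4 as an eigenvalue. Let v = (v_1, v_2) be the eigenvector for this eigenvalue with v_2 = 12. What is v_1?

-8

A + 4I = [[18, 12], [-30, -20]].
Solving (A + 4I)v = 0 gives the eigenspace spanned by (-8, 12).
With v_2 = 12, v = (-8, 12), so v_1 = -8.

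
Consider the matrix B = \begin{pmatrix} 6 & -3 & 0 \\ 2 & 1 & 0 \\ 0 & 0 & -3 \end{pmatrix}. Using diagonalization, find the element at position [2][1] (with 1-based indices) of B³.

Characteristic polynomial: λ^3 - 4λ^2 - 9λ + 36 = (λ - 4)(λ - 3)(λ + 3), so the eigenvalues are -3, 3, 4.
λ=4: eigenvector (3, 2, 0).
λ=3: eigenvector (1, 1, 0).
λ=-3: eigenvector (0, 0, 1).
P = [[3, 1, 0], [2, 1, 0], [0, 0, 1]], D = diag(4, 3, -3), P⁻¹ = [[1, -1, 0], [-2, 3, 0], [0, 0, 1]].
B³ = P·diag(64, 27, -27)·P⁻¹ = [[138, -111, 0], [74, -47, 0], [0, 0, -27]].
The requested entry is 74.

74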